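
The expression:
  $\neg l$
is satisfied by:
  {l: False}


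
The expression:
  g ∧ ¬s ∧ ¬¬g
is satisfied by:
  {g: True, s: False}


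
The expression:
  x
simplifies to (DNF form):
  x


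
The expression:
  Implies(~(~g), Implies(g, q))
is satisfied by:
  {q: True, g: False}
  {g: False, q: False}
  {g: True, q: True}


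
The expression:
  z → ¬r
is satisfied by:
  {z: False, r: False}
  {r: True, z: False}
  {z: True, r: False}


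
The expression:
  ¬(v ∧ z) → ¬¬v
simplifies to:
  v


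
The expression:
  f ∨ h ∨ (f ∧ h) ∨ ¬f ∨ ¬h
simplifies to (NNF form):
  True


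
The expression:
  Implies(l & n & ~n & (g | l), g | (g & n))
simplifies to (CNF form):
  True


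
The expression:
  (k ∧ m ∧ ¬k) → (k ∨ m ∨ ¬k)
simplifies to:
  True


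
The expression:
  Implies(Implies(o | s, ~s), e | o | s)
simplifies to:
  e | o | s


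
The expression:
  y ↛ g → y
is always true.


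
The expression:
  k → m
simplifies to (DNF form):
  m ∨ ¬k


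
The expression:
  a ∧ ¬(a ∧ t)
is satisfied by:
  {a: True, t: False}


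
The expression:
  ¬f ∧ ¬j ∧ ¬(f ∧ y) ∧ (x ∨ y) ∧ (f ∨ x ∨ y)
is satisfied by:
  {y: True, x: True, f: False, j: False}
  {y: True, x: False, f: False, j: False}
  {x: True, j: False, y: False, f: False}


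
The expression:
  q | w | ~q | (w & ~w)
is always true.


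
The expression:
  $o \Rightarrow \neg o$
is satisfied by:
  {o: False}


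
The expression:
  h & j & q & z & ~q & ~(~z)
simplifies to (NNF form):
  False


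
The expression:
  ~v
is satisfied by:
  {v: False}


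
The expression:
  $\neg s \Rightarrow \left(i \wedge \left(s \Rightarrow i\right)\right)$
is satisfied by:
  {i: True, s: True}
  {i: True, s: False}
  {s: True, i: False}


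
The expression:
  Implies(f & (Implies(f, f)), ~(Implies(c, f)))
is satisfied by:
  {f: False}


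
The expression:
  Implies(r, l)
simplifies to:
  l | ~r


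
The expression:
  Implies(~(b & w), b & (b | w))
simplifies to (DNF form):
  b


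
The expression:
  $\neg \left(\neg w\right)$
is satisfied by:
  {w: True}


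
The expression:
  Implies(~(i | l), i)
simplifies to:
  i | l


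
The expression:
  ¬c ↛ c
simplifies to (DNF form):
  True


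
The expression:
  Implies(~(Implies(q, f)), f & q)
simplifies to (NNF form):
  f | ~q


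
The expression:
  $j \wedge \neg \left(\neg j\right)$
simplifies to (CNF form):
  $j$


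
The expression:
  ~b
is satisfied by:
  {b: False}


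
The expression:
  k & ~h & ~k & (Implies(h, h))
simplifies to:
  False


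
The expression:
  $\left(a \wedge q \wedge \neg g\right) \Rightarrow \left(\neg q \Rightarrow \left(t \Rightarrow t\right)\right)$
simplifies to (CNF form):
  $\text{True}$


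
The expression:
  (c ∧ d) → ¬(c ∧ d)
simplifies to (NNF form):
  ¬c ∨ ¬d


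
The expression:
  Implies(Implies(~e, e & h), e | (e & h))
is always true.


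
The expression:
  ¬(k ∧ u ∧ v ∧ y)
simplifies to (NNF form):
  ¬k ∨ ¬u ∨ ¬v ∨ ¬y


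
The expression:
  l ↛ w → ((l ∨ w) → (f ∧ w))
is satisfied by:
  {w: True, l: False}
  {l: False, w: False}
  {l: True, w: True}


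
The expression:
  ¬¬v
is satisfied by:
  {v: True}


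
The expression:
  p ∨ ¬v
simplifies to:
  p ∨ ¬v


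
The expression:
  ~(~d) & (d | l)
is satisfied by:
  {d: True}


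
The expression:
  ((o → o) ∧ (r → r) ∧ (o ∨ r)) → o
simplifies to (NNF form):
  o ∨ ¬r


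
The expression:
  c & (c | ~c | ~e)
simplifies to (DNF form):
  c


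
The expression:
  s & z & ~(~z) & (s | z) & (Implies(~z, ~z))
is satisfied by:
  {z: True, s: True}


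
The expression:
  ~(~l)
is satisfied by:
  {l: True}


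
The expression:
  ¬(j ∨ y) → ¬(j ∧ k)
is always true.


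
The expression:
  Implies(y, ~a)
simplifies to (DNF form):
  ~a | ~y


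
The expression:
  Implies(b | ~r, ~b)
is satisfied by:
  {b: False}


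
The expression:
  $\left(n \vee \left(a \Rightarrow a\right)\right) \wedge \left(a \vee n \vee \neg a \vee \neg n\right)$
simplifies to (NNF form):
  $\text{True}$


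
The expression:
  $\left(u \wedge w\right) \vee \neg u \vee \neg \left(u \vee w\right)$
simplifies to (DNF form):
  $w \vee \neg u$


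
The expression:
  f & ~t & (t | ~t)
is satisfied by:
  {f: True, t: False}


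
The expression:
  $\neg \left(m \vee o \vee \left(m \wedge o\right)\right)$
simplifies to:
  $\neg m \wedge \neg o$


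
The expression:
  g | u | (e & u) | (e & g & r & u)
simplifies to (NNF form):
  g | u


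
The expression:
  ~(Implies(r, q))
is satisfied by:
  {r: True, q: False}


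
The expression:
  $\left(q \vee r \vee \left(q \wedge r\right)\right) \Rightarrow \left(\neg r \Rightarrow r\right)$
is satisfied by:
  {r: True, q: False}
  {q: False, r: False}
  {q: True, r: True}


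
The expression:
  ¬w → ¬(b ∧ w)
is always true.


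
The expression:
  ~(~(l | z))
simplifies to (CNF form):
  l | z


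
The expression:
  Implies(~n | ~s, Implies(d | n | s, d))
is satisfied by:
  {d: True, s: False, n: False}
  {n: True, d: True, s: False}
  {d: True, s: True, n: False}
  {n: True, d: True, s: True}
  {n: False, s: False, d: False}
  {n: True, s: True, d: False}


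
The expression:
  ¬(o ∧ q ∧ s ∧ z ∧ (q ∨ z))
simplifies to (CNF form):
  ¬o ∨ ¬q ∨ ¬s ∨ ¬z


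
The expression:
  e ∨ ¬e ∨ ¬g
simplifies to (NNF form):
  True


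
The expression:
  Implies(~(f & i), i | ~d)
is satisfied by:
  {i: True, d: False}
  {d: False, i: False}
  {d: True, i: True}


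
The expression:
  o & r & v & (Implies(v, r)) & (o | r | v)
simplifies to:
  o & r & v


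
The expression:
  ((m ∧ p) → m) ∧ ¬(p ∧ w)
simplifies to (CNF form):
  ¬p ∨ ¬w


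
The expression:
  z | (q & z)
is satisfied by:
  {z: True}


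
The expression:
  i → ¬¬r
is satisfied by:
  {r: True, i: False}
  {i: False, r: False}
  {i: True, r: True}


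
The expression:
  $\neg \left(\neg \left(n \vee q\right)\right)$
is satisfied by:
  {n: True, q: True}
  {n: True, q: False}
  {q: True, n: False}


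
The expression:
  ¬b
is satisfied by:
  {b: False}


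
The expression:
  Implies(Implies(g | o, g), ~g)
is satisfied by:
  {g: False}


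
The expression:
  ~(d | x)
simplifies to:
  ~d & ~x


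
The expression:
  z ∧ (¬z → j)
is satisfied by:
  {z: True}


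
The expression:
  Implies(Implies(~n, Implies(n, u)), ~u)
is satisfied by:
  {u: False}


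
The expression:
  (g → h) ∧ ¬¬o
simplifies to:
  o ∧ (h ∨ ¬g)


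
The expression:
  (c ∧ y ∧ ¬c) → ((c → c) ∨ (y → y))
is always true.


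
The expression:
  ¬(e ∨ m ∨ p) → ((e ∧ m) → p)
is always true.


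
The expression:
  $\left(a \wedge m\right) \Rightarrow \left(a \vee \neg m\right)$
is always true.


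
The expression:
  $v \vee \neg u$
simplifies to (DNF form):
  $v \vee \neg u$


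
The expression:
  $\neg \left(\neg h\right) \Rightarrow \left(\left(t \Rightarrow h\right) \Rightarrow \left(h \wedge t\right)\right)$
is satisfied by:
  {t: True, h: False}
  {h: False, t: False}
  {h: True, t: True}


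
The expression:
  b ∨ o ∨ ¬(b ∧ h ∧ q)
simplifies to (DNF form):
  True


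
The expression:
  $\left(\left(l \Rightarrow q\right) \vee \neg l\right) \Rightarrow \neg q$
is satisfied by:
  {q: False}


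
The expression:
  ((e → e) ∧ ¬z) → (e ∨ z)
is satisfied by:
  {z: True, e: True}
  {z: True, e: False}
  {e: True, z: False}


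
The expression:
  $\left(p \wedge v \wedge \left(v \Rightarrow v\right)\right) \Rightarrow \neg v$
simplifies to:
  $\neg p \vee \neg v$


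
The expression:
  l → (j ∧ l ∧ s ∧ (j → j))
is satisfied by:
  {j: True, s: True, l: False}
  {j: True, s: False, l: False}
  {s: True, j: False, l: False}
  {j: False, s: False, l: False}
  {j: True, l: True, s: True}


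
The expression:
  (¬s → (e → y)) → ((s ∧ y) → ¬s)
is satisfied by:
  {s: False, y: False}
  {y: True, s: False}
  {s: True, y: False}


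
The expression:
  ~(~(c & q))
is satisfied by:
  {c: True, q: True}


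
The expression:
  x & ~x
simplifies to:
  False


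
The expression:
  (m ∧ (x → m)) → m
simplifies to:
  True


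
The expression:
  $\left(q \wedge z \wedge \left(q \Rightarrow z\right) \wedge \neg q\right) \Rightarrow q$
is always true.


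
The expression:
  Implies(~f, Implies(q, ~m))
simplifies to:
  f | ~m | ~q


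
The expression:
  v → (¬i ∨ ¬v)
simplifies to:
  ¬i ∨ ¬v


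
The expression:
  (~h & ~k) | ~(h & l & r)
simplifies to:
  ~h | ~l | ~r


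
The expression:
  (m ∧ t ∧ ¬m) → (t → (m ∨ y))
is always true.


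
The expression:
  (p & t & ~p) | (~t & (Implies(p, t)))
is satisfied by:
  {p: False, t: False}


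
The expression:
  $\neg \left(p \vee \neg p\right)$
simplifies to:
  $\text{False}$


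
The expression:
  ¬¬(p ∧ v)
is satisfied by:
  {p: True, v: True}


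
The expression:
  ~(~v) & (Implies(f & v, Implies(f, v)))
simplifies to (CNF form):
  v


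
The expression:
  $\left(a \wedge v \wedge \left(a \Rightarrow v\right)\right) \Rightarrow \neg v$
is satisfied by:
  {v: False, a: False}
  {a: True, v: False}
  {v: True, a: False}


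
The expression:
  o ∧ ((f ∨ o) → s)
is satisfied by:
  {s: True, o: True}


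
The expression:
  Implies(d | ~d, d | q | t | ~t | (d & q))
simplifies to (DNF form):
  True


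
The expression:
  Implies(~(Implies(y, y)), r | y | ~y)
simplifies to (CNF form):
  True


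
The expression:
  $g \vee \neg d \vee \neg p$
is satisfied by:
  {g: True, p: False, d: False}
  {p: False, d: False, g: False}
  {d: True, g: True, p: False}
  {d: True, p: False, g: False}
  {g: True, p: True, d: False}
  {p: True, g: False, d: False}
  {d: True, p: True, g: True}


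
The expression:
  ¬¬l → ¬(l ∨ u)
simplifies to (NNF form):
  ¬l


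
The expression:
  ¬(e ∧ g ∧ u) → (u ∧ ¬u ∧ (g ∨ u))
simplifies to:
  e ∧ g ∧ u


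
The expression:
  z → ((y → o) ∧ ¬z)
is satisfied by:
  {z: False}


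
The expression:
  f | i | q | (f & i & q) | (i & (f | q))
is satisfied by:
  {i: True, q: True, f: True}
  {i: True, q: True, f: False}
  {i: True, f: True, q: False}
  {i: True, f: False, q: False}
  {q: True, f: True, i: False}
  {q: True, f: False, i: False}
  {f: True, q: False, i: False}


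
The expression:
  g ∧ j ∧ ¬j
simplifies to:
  False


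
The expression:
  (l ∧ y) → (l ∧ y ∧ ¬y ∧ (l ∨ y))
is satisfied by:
  {l: False, y: False}
  {y: True, l: False}
  {l: True, y: False}


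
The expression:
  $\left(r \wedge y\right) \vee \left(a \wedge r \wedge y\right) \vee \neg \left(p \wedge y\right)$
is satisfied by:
  {r: True, p: False, y: False}
  {p: False, y: False, r: False}
  {r: True, y: True, p: False}
  {y: True, p: False, r: False}
  {r: True, p: True, y: False}
  {p: True, r: False, y: False}
  {r: True, y: True, p: True}


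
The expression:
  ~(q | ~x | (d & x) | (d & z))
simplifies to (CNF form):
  x & ~d & ~q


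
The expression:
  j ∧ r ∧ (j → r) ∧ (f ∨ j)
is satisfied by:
  {r: True, j: True}


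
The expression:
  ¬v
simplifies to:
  ¬v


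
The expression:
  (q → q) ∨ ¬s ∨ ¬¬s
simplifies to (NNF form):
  True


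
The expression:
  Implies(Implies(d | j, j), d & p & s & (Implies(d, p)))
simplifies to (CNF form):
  d & (p | ~j) & (s | ~j)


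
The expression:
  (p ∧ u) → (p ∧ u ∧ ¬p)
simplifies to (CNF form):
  ¬p ∨ ¬u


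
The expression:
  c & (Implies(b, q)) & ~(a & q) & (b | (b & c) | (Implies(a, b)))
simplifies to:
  c & ~a & (q | ~b)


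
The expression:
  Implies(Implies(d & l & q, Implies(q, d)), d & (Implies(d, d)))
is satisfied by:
  {d: True}


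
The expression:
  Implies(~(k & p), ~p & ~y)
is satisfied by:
  {k: True, y: False, p: False}
  {y: False, p: False, k: False}
  {k: True, p: True, y: False}
  {k: True, p: True, y: True}


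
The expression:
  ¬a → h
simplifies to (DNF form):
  a ∨ h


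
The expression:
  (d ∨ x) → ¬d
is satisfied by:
  {d: False}


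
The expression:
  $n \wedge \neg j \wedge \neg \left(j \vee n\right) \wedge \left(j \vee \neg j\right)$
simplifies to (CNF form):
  $\text{False}$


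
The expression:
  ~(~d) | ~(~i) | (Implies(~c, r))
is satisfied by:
  {i: True, r: True, c: True, d: True}
  {i: True, r: True, c: True, d: False}
  {i: True, r: True, d: True, c: False}
  {i: True, r: True, d: False, c: False}
  {i: True, c: True, d: True, r: False}
  {i: True, c: True, d: False, r: False}
  {i: True, c: False, d: True, r: False}
  {i: True, c: False, d: False, r: False}
  {r: True, c: True, d: True, i: False}
  {r: True, c: True, d: False, i: False}
  {r: True, d: True, c: False, i: False}
  {r: True, d: False, c: False, i: False}
  {c: True, d: True, r: False, i: False}
  {c: True, r: False, d: False, i: False}
  {d: True, r: False, c: False, i: False}


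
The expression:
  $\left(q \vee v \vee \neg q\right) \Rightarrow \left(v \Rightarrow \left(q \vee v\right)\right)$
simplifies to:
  $\text{True}$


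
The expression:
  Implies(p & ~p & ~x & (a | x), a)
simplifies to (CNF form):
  True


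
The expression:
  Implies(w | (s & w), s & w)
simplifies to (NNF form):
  s | ~w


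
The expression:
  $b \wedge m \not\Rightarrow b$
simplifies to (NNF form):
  $\text{False}$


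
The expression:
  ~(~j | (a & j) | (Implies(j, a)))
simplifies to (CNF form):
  j & ~a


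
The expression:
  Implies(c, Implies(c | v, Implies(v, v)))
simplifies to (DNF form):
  True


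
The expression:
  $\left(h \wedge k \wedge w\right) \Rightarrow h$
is always true.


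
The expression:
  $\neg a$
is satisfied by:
  {a: False}


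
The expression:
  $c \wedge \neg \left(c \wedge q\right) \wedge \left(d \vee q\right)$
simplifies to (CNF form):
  $c \wedge d \wedge \neg q$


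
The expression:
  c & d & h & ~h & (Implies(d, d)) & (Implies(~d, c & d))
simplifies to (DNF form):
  False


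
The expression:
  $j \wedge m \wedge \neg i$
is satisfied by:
  {m: True, j: True, i: False}


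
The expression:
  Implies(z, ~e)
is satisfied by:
  {e: False, z: False}
  {z: True, e: False}
  {e: True, z: False}


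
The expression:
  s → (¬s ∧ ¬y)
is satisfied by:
  {s: False}


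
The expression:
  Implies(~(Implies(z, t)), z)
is always true.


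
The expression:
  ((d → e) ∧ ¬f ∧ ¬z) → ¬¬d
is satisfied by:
  {d: True, z: True, f: True}
  {d: True, z: True, f: False}
  {d: True, f: True, z: False}
  {d: True, f: False, z: False}
  {z: True, f: True, d: False}
  {z: True, f: False, d: False}
  {f: True, z: False, d: False}


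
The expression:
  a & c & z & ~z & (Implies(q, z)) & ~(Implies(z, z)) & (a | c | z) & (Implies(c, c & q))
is never true.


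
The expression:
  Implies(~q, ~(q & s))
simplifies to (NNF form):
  True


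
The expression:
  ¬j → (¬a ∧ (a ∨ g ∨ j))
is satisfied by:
  {g: True, j: True, a: False}
  {j: True, a: False, g: False}
  {g: True, j: True, a: True}
  {j: True, a: True, g: False}
  {g: True, a: False, j: False}


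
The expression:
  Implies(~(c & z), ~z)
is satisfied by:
  {c: True, z: False}
  {z: False, c: False}
  {z: True, c: True}


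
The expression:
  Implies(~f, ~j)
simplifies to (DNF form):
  f | ~j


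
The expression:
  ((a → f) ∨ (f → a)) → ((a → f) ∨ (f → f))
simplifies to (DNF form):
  True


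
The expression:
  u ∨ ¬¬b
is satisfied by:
  {b: True, u: True}
  {b: True, u: False}
  {u: True, b: False}


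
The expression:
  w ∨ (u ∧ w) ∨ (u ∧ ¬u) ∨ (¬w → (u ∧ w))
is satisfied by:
  {w: True}


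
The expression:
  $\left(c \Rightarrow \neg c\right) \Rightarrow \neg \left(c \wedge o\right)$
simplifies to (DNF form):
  $\text{True}$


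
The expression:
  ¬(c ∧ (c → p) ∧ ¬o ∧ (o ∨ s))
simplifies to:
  o ∨ ¬c ∨ ¬p ∨ ¬s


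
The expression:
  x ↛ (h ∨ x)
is never true.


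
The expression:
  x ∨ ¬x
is always true.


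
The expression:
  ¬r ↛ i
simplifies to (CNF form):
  i ∨ ¬r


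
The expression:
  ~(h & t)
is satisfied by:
  {h: False, t: False}
  {t: True, h: False}
  {h: True, t: False}


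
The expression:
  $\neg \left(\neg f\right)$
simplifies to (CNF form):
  $f$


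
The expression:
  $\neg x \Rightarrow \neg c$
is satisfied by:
  {x: True, c: False}
  {c: False, x: False}
  {c: True, x: True}


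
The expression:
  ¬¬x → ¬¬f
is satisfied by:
  {f: True, x: False}
  {x: False, f: False}
  {x: True, f: True}


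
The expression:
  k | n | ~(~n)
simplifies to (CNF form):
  k | n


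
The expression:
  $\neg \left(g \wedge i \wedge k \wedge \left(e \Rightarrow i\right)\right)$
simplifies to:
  $\neg g \vee \neg i \vee \neg k$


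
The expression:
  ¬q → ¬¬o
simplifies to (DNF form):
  o ∨ q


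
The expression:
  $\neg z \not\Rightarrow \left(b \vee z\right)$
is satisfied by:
  {z: False, b: False}


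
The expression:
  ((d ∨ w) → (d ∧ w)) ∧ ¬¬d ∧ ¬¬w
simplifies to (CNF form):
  d ∧ w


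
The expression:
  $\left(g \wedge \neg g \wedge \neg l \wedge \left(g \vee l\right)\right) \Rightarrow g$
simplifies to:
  $\text{True}$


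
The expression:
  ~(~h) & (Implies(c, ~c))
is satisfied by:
  {h: True, c: False}


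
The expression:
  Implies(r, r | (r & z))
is always true.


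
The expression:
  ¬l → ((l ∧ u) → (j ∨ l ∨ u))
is always true.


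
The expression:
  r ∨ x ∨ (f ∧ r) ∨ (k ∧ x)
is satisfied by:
  {r: True, x: True}
  {r: True, x: False}
  {x: True, r: False}


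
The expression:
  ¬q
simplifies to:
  ¬q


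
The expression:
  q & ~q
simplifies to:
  False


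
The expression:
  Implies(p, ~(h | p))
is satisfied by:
  {p: False}


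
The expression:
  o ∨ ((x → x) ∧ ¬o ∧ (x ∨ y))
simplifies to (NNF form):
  o ∨ x ∨ y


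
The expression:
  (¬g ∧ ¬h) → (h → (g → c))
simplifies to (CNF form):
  True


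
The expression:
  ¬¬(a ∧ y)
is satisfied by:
  {a: True, y: True}


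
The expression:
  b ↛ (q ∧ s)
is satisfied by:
  {b: True, s: False, q: False}
  {b: True, q: True, s: False}
  {b: True, s: True, q: False}


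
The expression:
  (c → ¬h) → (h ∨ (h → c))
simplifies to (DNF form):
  True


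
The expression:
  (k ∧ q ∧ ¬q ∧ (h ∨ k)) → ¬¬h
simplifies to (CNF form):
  True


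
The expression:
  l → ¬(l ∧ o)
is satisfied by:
  {l: False, o: False}
  {o: True, l: False}
  {l: True, o: False}


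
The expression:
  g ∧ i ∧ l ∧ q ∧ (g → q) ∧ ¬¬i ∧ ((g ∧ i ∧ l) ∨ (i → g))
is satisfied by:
  {i: True, g: True, q: True, l: True}


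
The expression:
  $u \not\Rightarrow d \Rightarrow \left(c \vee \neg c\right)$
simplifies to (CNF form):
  $\text{True}$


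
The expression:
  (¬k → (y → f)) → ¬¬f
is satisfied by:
  {f: True, y: True, k: False}
  {f: True, y: False, k: False}
  {k: True, f: True, y: True}
  {k: True, f: True, y: False}
  {y: True, k: False, f: False}


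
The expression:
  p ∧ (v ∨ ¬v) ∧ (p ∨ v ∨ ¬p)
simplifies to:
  p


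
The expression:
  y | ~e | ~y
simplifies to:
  True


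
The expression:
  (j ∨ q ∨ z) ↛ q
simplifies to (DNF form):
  (j ∧ ¬q) ∨ (z ∧ ¬q)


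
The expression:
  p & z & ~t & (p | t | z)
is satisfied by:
  {z: True, p: True, t: False}


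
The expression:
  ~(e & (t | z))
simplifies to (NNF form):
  ~e | (~t & ~z)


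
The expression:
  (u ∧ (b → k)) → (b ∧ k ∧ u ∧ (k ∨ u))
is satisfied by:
  {b: True, u: False}
  {u: False, b: False}
  {u: True, b: True}


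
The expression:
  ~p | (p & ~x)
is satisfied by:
  {p: False, x: False}
  {x: True, p: False}
  {p: True, x: False}


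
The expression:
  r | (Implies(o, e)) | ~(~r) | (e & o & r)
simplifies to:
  e | r | ~o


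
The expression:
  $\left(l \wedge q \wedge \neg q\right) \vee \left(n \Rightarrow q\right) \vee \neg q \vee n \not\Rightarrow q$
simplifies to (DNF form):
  $\text{True}$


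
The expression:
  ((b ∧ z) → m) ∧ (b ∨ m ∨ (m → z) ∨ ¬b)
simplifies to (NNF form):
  m ∨ ¬b ∨ ¬z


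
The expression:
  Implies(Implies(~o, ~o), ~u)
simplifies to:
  ~u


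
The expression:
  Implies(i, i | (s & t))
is always true.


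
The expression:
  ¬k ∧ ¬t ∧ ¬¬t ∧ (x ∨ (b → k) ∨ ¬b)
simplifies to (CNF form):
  False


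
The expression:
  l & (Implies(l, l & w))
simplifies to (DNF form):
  l & w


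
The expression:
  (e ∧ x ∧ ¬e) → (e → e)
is always true.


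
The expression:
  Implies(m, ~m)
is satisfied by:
  {m: False}


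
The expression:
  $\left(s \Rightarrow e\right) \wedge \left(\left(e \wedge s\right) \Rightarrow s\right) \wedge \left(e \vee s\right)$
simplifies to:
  $e$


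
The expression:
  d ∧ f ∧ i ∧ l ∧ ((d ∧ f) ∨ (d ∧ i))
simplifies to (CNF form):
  d ∧ f ∧ i ∧ l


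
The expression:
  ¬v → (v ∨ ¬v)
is always true.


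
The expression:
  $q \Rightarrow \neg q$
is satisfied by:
  {q: False}


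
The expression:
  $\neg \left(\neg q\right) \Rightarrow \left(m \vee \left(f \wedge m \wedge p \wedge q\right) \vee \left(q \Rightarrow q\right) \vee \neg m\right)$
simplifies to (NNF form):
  $\text{True}$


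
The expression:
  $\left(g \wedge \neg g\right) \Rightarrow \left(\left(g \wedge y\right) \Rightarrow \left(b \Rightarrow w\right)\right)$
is always true.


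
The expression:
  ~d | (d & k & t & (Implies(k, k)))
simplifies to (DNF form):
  ~d | (k & t)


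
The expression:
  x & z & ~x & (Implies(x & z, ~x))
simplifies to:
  False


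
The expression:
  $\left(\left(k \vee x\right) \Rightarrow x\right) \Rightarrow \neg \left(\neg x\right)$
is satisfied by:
  {x: True, k: True}
  {x: True, k: False}
  {k: True, x: False}


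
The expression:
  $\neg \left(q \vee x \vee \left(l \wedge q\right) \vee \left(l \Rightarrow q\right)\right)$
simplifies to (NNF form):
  $l \wedge \neg q \wedge \neg x$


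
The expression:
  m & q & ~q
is never true.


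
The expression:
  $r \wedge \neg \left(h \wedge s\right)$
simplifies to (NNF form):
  $r \wedge \left(\neg h \vee \neg s\right)$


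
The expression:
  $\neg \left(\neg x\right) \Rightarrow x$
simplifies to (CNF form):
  $\text{True}$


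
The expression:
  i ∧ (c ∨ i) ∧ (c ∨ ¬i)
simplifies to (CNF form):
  c ∧ i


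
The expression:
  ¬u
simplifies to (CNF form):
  ¬u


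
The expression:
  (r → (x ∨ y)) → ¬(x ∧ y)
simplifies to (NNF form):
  ¬x ∨ ¬y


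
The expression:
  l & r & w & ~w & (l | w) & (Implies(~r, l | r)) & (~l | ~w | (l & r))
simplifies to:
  False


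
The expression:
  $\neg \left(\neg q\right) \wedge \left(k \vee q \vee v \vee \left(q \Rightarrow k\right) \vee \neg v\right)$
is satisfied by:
  {q: True}


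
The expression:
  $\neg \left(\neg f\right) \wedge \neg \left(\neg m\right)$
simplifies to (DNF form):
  $f \wedge m$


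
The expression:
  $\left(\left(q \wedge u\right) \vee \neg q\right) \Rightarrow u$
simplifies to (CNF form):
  $q \vee u$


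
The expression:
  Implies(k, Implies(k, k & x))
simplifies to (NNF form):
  x | ~k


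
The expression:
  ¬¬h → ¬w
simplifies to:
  ¬h ∨ ¬w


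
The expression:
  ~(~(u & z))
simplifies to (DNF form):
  u & z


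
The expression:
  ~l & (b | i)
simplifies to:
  ~l & (b | i)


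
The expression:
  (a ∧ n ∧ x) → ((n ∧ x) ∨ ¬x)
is always true.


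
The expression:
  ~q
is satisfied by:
  {q: False}


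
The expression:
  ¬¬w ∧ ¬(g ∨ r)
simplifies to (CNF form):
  w ∧ ¬g ∧ ¬r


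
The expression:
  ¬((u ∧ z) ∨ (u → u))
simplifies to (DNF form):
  False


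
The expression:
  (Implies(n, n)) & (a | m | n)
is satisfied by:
  {n: True, a: True, m: True}
  {n: True, a: True, m: False}
  {n: True, m: True, a: False}
  {n: True, m: False, a: False}
  {a: True, m: True, n: False}
  {a: True, m: False, n: False}
  {m: True, a: False, n: False}


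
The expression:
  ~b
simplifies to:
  ~b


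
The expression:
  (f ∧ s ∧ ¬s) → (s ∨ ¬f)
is always true.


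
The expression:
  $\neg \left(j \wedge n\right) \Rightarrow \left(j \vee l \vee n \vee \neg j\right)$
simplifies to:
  $\text{True}$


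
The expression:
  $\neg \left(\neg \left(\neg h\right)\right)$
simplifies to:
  $\neg h$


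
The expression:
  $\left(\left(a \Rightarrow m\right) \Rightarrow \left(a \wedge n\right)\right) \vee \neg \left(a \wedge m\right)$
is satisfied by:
  {n: True, m: False, a: False}
  {m: False, a: False, n: False}
  {n: True, a: True, m: False}
  {a: True, m: False, n: False}
  {n: True, m: True, a: False}
  {m: True, n: False, a: False}
  {n: True, a: True, m: True}


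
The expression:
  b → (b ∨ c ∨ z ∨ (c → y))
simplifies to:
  True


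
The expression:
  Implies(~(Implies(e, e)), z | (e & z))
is always true.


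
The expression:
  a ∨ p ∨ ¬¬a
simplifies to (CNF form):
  a ∨ p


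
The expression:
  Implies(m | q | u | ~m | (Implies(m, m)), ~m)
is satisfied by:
  {m: False}


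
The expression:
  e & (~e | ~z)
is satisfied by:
  {e: True, z: False}


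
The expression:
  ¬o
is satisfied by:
  {o: False}


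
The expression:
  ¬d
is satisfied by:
  {d: False}


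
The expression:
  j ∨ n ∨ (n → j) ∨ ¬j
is always true.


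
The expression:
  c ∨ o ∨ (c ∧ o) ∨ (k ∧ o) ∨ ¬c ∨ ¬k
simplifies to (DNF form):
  True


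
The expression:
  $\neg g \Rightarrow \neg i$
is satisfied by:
  {g: True, i: False}
  {i: False, g: False}
  {i: True, g: True}


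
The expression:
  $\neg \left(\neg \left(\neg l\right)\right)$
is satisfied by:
  {l: False}


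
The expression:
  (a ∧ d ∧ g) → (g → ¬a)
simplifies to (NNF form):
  ¬a ∨ ¬d ∨ ¬g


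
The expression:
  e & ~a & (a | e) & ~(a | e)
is never true.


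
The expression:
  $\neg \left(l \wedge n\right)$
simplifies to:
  $\neg l \vee \neg n$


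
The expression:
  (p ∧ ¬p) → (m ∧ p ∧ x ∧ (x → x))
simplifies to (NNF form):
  True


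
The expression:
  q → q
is always true.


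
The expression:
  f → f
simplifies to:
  True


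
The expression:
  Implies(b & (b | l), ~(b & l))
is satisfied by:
  {l: False, b: False}
  {b: True, l: False}
  {l: True, b: False}


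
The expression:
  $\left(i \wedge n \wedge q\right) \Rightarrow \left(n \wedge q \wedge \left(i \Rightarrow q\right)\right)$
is always true.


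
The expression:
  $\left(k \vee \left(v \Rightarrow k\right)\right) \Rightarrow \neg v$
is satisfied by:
  {k: False, v: False}
  {v: True, k: False}
  {k: True, v: False}


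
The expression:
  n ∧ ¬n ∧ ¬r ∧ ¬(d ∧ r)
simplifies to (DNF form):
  False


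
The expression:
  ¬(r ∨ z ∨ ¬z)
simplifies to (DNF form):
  False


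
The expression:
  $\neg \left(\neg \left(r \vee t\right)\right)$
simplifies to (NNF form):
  $r \vee t$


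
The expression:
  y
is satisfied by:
  {y: True}


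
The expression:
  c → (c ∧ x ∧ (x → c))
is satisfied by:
  {x: True, c: False}
  {c: False, x: False}
  {c: True, x: True}


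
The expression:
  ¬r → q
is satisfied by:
  {r: True, q: True}
  {r: True, q: False}
  {q: True, r: False}


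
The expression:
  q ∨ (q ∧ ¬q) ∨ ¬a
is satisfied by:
  {q: True, a: False}
  {a: False, q: False}
  {a: True, q: True}


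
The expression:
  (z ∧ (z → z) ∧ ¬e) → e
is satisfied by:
  {e: True, z: False}
  {z: False, e: False}
  {z: True, e: True}


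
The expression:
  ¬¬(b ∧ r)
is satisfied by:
  {r: True, b: True}


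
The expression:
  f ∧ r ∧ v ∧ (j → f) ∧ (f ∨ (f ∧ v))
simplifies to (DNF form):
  f ∧ r ∧ v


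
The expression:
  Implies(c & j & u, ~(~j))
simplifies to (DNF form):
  True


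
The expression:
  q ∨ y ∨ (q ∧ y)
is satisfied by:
  {y: True, q: True}
  {y: True, q: False}
  {q: True, y: False}


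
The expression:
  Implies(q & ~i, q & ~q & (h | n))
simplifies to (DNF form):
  i | ~q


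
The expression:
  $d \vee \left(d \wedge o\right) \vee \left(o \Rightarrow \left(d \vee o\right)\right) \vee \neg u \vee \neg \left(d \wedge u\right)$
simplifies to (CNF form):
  $\text{True}$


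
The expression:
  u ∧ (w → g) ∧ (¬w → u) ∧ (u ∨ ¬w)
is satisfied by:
  {g: True, u: True, w: False}
  {u: True, w: False, g: False}
  {g: True, w: True, u: True}


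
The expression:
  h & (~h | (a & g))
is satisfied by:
  {a: True, h: True, g: True}


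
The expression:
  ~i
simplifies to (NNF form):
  ~i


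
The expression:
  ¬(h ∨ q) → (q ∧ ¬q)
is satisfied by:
  {q: True, h: True}
  {q: True, h: False}
  {h: True, q: False}


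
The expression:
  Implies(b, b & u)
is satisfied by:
  {u: True, b: False}
  {b: False, u: False}
  {b: True, u: True}


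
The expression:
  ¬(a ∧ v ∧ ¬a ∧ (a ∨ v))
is always true.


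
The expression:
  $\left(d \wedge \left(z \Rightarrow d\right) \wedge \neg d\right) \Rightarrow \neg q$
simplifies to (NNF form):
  $\text{True}$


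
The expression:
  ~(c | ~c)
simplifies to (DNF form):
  False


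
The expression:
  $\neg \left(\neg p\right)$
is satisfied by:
  {p: True}


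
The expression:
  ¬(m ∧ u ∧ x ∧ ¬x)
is always true.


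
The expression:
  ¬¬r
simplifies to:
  r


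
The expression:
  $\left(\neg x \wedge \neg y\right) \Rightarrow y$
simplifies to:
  $x \vee y$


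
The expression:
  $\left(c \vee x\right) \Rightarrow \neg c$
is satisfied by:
  {c: False}


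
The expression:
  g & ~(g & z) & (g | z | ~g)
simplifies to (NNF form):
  g & ~z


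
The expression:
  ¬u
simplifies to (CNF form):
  ¬u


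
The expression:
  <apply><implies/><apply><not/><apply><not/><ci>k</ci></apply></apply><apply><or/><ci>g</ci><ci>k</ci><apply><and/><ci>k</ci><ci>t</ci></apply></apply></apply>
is always true.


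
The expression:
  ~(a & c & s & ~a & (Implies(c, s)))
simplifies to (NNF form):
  True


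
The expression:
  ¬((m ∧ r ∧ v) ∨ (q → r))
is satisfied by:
  {q: True, r: False}


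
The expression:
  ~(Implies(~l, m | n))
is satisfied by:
  {n: False, l: False, m: False}


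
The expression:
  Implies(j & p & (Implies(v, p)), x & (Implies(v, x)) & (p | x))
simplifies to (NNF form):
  x | ~j | ~p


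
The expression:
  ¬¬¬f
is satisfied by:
  {f: False}


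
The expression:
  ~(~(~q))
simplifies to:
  ~q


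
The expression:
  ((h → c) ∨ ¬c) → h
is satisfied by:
  {h: True}


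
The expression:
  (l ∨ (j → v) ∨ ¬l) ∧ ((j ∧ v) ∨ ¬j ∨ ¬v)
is always true.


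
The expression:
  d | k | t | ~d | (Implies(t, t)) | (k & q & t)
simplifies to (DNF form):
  True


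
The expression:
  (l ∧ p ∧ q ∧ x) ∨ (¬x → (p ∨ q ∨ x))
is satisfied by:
  {x: True, q: True, p: True}
  {x: True, q: True, p: False}
  {x: True, p: True, q: False}
  {x: True, p: False, q: False}
  {q: True, p: True, x: False}
  {q: True, p: False, x: False}
  {p: True, q: False, x: False}


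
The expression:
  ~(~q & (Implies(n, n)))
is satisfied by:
  {q: True}


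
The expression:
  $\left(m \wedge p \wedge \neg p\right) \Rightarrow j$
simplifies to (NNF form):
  $\text{True}$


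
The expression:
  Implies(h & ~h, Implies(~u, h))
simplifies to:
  True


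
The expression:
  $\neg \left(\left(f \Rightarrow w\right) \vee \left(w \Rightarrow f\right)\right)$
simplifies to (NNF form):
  $\text{False}$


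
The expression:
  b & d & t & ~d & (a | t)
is never true.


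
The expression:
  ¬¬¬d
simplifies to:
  ¬d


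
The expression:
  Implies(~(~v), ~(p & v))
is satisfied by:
  {p: False, v: False}
  {v: True, p: False}
  {p: True, v: False}


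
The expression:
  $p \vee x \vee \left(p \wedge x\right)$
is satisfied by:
  {x: True, p: True}
  {x: True, p: False}
  {p: True, x: False}


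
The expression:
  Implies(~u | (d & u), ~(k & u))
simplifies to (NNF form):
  ~d | ~k | ~u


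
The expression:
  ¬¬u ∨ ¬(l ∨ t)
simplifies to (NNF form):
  u ∨ (¬l ∧ ¬t)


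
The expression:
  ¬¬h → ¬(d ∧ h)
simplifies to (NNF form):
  ¬d ∨ ¬h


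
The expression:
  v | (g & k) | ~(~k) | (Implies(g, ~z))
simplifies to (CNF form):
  k | v | ~g | ~z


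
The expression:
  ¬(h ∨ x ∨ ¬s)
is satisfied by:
  {s: True, x: False, h: False}


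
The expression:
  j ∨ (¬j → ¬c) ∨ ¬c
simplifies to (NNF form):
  j ∨ ¬c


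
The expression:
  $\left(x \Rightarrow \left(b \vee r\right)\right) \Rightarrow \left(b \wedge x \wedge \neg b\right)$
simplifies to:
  $x \wedge \neg b \wedge \neg r$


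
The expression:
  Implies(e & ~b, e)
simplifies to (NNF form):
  True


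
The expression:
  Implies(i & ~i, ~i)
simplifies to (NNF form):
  True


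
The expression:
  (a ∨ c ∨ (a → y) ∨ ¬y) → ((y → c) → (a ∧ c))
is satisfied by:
  {y: True, a: True, c: False}
  {y: True, a: False, c: False}
  {y: True, c: True, a: True}
  {c: True, a: True, y: False}


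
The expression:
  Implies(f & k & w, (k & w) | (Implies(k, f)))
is always true.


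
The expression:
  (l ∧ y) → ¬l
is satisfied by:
  {l: False, y: False}
  {y: True, l: False}
  {l: True, y: False}


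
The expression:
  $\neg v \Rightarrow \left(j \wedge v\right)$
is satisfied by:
  {v: True}


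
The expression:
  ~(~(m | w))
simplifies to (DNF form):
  m | w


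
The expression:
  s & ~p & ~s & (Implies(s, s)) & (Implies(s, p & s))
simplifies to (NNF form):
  False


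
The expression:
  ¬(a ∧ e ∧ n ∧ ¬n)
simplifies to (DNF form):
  True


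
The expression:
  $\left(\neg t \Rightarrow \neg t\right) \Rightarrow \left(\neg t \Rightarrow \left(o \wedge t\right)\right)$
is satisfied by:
  {t: True}


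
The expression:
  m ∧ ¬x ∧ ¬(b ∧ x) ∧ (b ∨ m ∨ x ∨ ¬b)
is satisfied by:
  {m: True, x: False}


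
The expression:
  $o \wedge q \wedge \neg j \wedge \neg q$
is never true.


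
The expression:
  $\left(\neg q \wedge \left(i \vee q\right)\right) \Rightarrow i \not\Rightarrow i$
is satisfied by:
  {q: True, i: False}
  {i: False, q: False}
  {i: True, q: True}


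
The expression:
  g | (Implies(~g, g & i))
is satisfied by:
  {g: True}


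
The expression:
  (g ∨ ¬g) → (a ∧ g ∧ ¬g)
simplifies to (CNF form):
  False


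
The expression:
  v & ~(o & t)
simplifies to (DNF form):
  (v & ~o) | (v & ~t)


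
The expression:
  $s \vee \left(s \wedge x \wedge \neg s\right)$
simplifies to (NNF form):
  $s$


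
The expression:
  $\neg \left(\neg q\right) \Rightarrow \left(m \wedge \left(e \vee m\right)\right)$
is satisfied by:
  {m: True, q: False}
  {q: False, m: False}
  {q: True, m: True}


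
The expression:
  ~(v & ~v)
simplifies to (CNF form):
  True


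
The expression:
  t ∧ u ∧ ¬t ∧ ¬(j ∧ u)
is never true.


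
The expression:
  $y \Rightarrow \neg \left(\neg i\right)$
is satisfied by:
  {i: True, y: False}
  {y: False, i: False}
  {y: True, i: True}


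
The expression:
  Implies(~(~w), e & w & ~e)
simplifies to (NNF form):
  ~w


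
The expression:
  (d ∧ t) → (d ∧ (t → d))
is always true.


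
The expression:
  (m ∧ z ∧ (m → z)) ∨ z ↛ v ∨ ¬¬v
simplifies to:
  v ∨ z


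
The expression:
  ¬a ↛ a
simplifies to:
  True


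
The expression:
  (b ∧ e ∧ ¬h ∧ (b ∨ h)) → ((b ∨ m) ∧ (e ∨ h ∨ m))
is always true.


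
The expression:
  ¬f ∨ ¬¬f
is always true.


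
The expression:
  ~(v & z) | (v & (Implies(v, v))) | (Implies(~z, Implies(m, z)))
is always true.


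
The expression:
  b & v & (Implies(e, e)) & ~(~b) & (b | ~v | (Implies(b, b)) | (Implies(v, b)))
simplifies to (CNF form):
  b & v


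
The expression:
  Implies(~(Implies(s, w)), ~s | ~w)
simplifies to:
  True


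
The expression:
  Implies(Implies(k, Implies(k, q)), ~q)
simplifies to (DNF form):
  ~q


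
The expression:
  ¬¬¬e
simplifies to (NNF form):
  ¬e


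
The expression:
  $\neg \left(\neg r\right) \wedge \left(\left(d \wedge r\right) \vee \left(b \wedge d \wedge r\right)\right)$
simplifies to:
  $d \wedge r$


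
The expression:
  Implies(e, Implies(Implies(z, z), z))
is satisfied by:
  {z: True, e: False}
  {e: False, z: False}
  {e: True, z: True}


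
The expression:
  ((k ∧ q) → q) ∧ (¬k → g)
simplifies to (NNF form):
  g ∨ k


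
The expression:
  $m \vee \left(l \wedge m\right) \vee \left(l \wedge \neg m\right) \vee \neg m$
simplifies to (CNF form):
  $\text{True}$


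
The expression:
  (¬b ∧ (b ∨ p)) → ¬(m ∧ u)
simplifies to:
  b ∨ ¬m ∨ ¬p ∨ ¬u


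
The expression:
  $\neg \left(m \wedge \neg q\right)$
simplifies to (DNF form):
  $q \vee \neg m$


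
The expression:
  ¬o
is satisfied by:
  {o: False}


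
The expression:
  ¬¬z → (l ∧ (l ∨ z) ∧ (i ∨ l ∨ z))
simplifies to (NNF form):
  l ∨ ¬z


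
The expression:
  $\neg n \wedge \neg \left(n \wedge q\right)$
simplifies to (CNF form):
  $\neg n$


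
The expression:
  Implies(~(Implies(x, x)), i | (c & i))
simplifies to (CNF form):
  True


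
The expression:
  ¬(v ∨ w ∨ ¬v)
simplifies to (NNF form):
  False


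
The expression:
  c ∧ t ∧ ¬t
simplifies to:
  False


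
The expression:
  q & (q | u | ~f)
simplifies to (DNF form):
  q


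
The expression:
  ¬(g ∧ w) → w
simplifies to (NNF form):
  w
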